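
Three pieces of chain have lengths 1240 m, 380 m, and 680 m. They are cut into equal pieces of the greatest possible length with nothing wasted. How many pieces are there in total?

115

Piece length = gcd(1240, 380, 680).
1240 = 2^3 × 5 × 31
380 = 2^2 × 5 × 19
680 = 2^3 × 5 × 17
gcd(1240, 380, 680) = 2^2 × 5 = 20.
Total pieces = 1240/20 + 380/20 + 680/20 = 62 + 19 + 34 = 115.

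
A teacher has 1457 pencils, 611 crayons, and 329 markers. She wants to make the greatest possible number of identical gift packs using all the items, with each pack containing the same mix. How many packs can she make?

The pack count must divide each quantity, so the greatest is gcd(1457, 611, 329).
1457 = 31 × 47
611 = 13 × 47
329 = 7 × 47
gcd(1457, 611, 329) = 47.

47 packs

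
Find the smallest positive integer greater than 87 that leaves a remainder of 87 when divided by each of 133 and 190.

N − 87 must be a common multiple of 133 and 190.
133 = 7 × 19
190 = 2 × 5 × 19
LCM(133, 190) = 2 × 5 × 7 × 19 = 1330.
Smallest N > 87 is LCM + 87 = 1330 + 87 = 1417.

1417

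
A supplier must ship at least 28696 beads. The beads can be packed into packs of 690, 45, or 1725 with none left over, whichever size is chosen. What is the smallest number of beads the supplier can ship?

31050

The number of beads must be a common multiple of 690, 45, and 1725, so a multiple of their LCM.
690 = 2 × 3 × 5 × 23
45 = 3^2 × 5
1725 = 3 × 5^2 × 23
LCM(690, 45, 1725) = 2 × 3^2 × 5^2 × 23 = 10350.
Smallest multiple of 10350 that is ≥ 28696: ⌈28696/10350⌉ × 10350 = 3 × 10350 = 31050.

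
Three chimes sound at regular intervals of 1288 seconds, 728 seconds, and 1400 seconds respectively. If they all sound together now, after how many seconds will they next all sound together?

418600 seconds

We need the least common multiple of the intervals.
1288 = 2^3 × 7 × 23
728 = 2^3 × 7 × 13
1400 = 2^3 × 5^2 × 7
LCM(1288, 728, 1400) = 2^3 × 5^2 × 7 × 13 × 23 = 418600.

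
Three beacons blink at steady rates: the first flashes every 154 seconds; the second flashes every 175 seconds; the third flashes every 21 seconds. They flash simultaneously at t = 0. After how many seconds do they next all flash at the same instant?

11550 seconds

We need the least common multiple of the intervals.
154 = 2 × 7 × 11
175 = 5^2 × 7
21 = 3 × 7
LCM(154, 175, 21) = 2 × 3 × 5^2 × 7 × 11 = 11550.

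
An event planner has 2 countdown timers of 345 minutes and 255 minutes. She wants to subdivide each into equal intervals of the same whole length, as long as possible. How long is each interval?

15 minutes

The interval must divide each timer length; the longest such is the gcd.
345 = 3 × 5 × 23
255 = 3 × 5 × 17
gcd(345, 255) = 3 × 5 = 15.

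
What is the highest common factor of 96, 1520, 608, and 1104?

16

96 = 2^5 × 3
1520 = 2^4 × 5 × 19
608 = 2^5 × 19
1104 = 2^4 × 3 × 23
gcd(96, 1520, 608, 1104) = 2^4 = 16.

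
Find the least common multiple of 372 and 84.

372 = 2^2 × 3 × 31
84 = 2^2 × 3 × 7
LCM(372, 84) = 2^2 × 3 × 7 × 31 = 2604.

2604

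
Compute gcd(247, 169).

13

247 = 13 × 19
169 = 13^2
gcd(247, 169) = 13.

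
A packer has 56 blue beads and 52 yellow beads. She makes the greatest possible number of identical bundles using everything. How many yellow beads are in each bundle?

Number of bundles = gcd(56, 52).
56 = 2^3 × 7
52 = 2^2 × 13
gcd(56, 52) = 2^2 = 4.
yellow beads per bundle = 52 / 4 = 13.

13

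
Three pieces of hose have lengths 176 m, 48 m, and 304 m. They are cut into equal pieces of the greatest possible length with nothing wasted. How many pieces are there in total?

33

Piece length = gcd(176, 48, 304).
176 = 2^4 × 11
48 = 2^4 × 3
304 = 2^4 × 19
gcd(176, 48, 304) = 2^4 = 16.
Total pieces = 176/16 + 48/16 + 304/16 = 11 + 3 + 19 = 33.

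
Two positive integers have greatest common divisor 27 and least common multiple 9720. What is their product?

For any two positive integers, gcd × lcm = product = 27 × 9720 = 262440.

262440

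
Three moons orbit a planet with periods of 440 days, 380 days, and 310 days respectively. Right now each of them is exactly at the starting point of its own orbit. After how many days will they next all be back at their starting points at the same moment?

259160 days

They coincide at every common multiple of the periods; the first is the LCM.
440 = 2^3 × 5 × 11
380 = 2^2 × 5 × 19
310 = 2 × 5 × 31
LCM(440, 380, 310) = 2^3 × 5 × 11 × 19 × 31 = 259160.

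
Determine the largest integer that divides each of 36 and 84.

36 = 2^2 × 3^2
84 = 2^2 × 3 × 7
gcd(36, 84) = 2^2 × 3 = 12.

12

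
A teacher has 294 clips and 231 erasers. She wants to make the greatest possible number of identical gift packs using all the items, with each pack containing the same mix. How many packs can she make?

The pack count must divide each quantity, so the greatest is gcd(294, 231).
294 = 2 × 3 × 7^2
231 = 3 × 7 × 11
gcd(294, 231) = 3 × 7 = 21.

21 packs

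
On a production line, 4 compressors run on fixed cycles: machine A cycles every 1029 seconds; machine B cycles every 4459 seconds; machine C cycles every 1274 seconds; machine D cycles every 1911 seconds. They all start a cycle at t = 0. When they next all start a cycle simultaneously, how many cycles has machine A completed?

26 cycles

All finish a whole number of cycles simultaneously at t = LCM of the periods.
1029 = 3 × 7^3
4459 = 7^3 × 13
1274 = 2 × 7^2 × 13
1911 = 3 × 7^2 × 13
LCM(1029, 4459, 1274, 1911) = 2 × 3 × 7^3 × 13 = 26754.
Cycles for period 1029: 26754 / 1029 = 26.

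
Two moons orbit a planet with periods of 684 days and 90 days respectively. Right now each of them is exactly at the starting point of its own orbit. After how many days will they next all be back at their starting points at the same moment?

We need the least common multiple of the intervals.
684 = 2^2 × 3^2 × 19
90 = 2 × 3^2 × 5
LCM(684, 90) = 2^2 × 3^2 × 5 × 19 = 3420.

3420 days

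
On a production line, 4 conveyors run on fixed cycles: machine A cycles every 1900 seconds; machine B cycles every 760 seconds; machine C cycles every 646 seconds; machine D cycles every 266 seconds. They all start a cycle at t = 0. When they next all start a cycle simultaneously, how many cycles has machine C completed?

They are all back at their starting positions together after one LCM of the periods.
1900 = 2^2 × 5^2 × 19
760 = 2^3 × 5 × 19
646 = 2 × 17 × 19
266 = 2 × 7 × 19
LCM(1900, 760, 646, 266) = 2^3 × 5^2 × 7 × 17 × 19 = 452200.
Cycles for period 646: 452200 / 646 = 700.

700 cycles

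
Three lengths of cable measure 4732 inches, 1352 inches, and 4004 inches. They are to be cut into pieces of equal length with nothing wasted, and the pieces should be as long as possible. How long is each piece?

52 inches

Each piece length must divide every original length, so the longest possible is gcd(4732, 1352, 4004).
4732 = 2^2 × 7 × 13^2
1352 = 2^3 × 13^2
4004 = 2^2 × 7 × 11 × 13
gcd(4732, 1352, 4004) = 2^2 × 13 = 52.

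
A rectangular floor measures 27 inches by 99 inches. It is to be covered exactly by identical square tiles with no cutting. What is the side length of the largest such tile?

By the Euclidean algorithm:
99 = 3 × 27 + 18
27 = 1 × 18 + 9
18 = 2 × 9 + 0
gcd(27, 99) = 9.

9 inches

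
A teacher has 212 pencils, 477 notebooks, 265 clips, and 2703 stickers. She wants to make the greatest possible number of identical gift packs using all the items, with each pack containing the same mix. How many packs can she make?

The pack count must divide each quantity, so the greatest is gcd(212, 477, 265, 2703).
212 = 2^2 × 53
477 = 3^2 × 53
265 = 5 × 53
2703 = 3 × 17 × 53
gcd(212, 477, 265, 2703) = 53.

53 packs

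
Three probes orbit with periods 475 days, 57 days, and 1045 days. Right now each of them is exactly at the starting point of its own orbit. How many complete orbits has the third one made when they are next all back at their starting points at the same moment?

15 orbits

The first common completion time is the LCM of the periods.
475 = 5^2 × 19
57 = 3 × 19
1045 = 5 × 11 × 19
LCM(475, 57, 1045) = 3 × 5^2 × 11 × 19 = 15675.
Orbits for period 1045: 15675 / 1045 = 15.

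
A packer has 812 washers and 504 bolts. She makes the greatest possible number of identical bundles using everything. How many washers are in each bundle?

29

Number of bundles = gcd(812, 504).
812 = 2^2 × 7 × 29
504 = 2^3 × 3^2 × 7
gcd(812, 504) = 2^2 × 7 = 28.
washers per bundle = 812 / 28 = 29.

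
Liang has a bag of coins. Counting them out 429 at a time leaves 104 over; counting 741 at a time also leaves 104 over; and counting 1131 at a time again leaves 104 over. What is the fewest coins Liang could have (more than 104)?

236483

N − 104 must be a common multiple of 429, 741, and 1131.
429 = 3 × 11 × 13
741 = 3 × 13 × 19
1131 = 3 × 13 × 29
LCM(429, 741, 1131) = 3 × 11 × 13 × 19 × 29 = 236379.
Smallest N > 104 is LCM + 104 = 236379 + 104 = 236483.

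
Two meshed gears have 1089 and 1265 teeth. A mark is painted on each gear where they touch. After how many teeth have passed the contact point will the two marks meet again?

We need the least common multiple of the intervals.
1089 = 3^2 × 11^2
1265 = 5 × 11 × 23
LCM(1089, 1265) = 3^2 × 5 × 11^2 × 23 = 125235.

125235 teeth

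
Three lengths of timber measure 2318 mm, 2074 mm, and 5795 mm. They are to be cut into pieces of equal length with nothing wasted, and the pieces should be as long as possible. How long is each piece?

Each piece length must divide every original length, so the longest possible is gcd(2318, 2074, 5795).
2318 = 2 × 19 × 61
2074 = 2 × 17 × 61
5795 = 5 × 19 × 61
gcd(2318, 2074, 5795) = 61.

61 mm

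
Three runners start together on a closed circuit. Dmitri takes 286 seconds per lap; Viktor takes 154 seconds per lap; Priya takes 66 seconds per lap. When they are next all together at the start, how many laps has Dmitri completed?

21 laps

All finish a whole number of cycles simultaneously at t = LCM of the periods.
286 = 2 × 11 × 13
154 = 2 × 7 × 11
66 = 2 × 3 × 11
LCM(286, 154, 66) = 2 × 3 × 7 × 11 × 13 = 6006.
Laps for period 286: 6006 / 286 = 21.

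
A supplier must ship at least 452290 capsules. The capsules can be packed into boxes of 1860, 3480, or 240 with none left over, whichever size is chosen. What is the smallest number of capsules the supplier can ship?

647280

The number of capsules must be a common multiple of 1860, 3480, and 240, so a multiple of their LCM.
1860 = 2^2 × 3 × 5 × 31
3480 = 2^3 × 3 × 5 × 29
240 = 2^4 × 3 × 5
LCM(1860, 3480, 240) = 2^4 × 3 × 5 × 29 × 31 = 215760.
Smallest multiple of 215760 that is ≥ 452290: ⌈452290/215760⌉ × 215760 = 3 × 215760 = 647280.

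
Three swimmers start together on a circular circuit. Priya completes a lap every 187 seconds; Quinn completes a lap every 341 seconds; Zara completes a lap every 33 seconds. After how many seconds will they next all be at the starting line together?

They coincide at every common multiple of the periods; the first is the LCM.
187 = 11 × 17
341 = 11 × 31
33 = 3 × 11
LCM(187, 341, 33) = 3 × 11 × 17 × 31 = 17391.

17391 seconds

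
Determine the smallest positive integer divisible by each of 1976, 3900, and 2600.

148200

1976 = 2^3 × 13 × 19
3900 = 2^2 × 3 × 5^2 × 13
2600 = 2^3 × 5^2 × 13
LCM(1976, 3900, 2600) = 2^3 × 3 × 5^2 × 13 × 19 = 148200.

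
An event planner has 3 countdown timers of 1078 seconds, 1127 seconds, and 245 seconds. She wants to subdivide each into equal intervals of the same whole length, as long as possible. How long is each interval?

The interval must divide each timer length; the longest such is the gcd.
1078 = 2 × 7^2 × 11
1127 = 7^2 × 23
245 = 5 × 7^2
gcd(1078, 1127, 245) = 7^2 = 49.

49 seconds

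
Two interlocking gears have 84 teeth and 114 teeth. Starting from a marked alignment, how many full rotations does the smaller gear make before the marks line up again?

19 rotations

They are all back at their starting positions together after one LCM of the periods.
84 = 2^2 × 3 × 7
114 = 2 × 3 × 19
LCM(84, 114) = 2^2 × 3 × 7 × 19 = 1596.
Rotations for period 84: 1596 / 84 = 19.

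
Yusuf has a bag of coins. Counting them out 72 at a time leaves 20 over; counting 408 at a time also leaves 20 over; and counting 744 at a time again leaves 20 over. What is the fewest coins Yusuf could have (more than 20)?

37964

N − 20 must be a common multiple of 72, 408, and 744.
72 = 2^3 × 3^2
408 = 2^3 × 3 × 17
744 = 2^3 × 3 × 31
LCM(72, 408, 744) = 2^3 × 3^2 × 17 × 31 = 37944.
Smallest N > 20 is LCM + 20 = 37944 + 20 = 37964.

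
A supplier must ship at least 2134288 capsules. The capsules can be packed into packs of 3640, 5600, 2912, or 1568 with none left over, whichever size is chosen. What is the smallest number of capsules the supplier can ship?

2548000

The number of capsules must be a common multiple of 3640, 5600, 2912, and 1568, so a multiple of their LCM.
3640 = 2^3 × 5 × 7 × 13
5600 = 2^5 × 5^2 × 7
2912 = 2^5 × 7 × 13
1568 = 2^5 × 7^2
LCM(3640, 5600, 2912, 1568) = 2^5 × 5^2 × 7^2 × 13 = 509600.
Smallest multiple of 509600 that is ≥ 2134288: ⌈2134288/509600⌉ × 509600 = 5 × 509600 = 2548000.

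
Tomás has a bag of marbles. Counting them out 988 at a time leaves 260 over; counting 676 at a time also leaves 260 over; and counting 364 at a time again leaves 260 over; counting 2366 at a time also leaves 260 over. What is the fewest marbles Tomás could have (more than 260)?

90168

N − 260 must be a common multiple of 988, 676, 364, and 2366.
988 = 2^2 × 13 × 19
676 = 2^2 × 13^2
364 = 2^2 × 7 × 13
2366 = 2 × 7 × 13^2
LCM(988, 676, 364, 2366) = 2^2 × 7 × 13^2 × 19 = 89908.
Smallest N > 260 is LCM + 260 = 89908 + 260 = 90168.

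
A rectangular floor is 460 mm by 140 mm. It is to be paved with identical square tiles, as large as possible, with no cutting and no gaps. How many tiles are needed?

161

Tile side = gcd(460, 140).
460 = 2^2 × 5 × 23
140 = 2^2 × 5 × 7
gcd(460, 140) = 2^2 × 5 = 20.
Tiles: (460/20) × (140/20) = 23 × 7 = 161.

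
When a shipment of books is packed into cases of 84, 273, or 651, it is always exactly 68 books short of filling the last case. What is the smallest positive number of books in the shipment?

Being 68 short of a full case of size k means N ≡ −68 (mod k), i.e. N + 68 is a multiple of each size.
84 = 2^2 × 3 × 7
273 = 3 × 7 × 13
651 = 3 × 7 × 31
LCM(84, 273, 651) = 2^2 × 3 × 7 × 13 × 31 = 33852.
Smallest positive N is 33852 − 68 = 33784.

33784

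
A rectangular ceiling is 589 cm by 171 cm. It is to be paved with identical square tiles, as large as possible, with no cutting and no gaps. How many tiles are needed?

Tile side = gcd(589, 171).
589 = 19 × 31
171 = 3^2 × 19
gcd(589, 171) = 19.
Tiles: (589/19) × (171/19) = 31 × 9 = 279.

279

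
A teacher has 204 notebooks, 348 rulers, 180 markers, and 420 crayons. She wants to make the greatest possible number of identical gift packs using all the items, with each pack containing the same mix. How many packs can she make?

The pack count must divide each quantity, so the greatest is gcd(204, 348, 180, 420).
204 = 2^2 × 3 × 17
348 = 2^2 × 3 × 29
180 = 2^2 × 3^2 × 5
420 = 2^2 × 3 × 5 × 7
gcd(204, 348, 180, 420) = 2^2 × 3 = 12.

12 packs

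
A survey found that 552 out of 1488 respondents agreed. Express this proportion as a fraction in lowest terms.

23/62

552 = 2^3 × 3 × 23
1488 = 2^4 × 3 × 31
gcd(552, 1488) = 2^3 × 3 = 24.
Divide numerator and denominator by 24: 552/1488 = 23/62.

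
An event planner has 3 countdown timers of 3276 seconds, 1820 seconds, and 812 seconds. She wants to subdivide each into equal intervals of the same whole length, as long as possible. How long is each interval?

The interval must divide each timer length; the longest such is the gcd.
3276 = 2^2 × 3^2 × 7 × 13
1820 = 2^2 × 5 × 7 × 13
812 = 2^2 × 7 × 29
gcd(3276, 1820, 812) = 2^2 × 7 = 28.

28 seconds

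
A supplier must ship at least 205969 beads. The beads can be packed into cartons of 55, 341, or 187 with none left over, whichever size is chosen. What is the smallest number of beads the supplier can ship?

231880

The number of beads must be a common multiple of 55, 341, and 187, so a multiple of their LCM.
55 = 5 × 11
341 = 11 × 31
187 = 11 × 17
LCM(55, 341, 187) = 5 × 11 × 17 × 31 = 28985.
Smallest multiple of 28985 that is ≥ 205969: ⌈205969/28985⌉ × 28985 = 8 × 28985 = 231880.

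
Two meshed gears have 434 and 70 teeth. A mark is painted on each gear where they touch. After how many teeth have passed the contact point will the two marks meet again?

2170 teeth

We need the least common multiple of the intervals.
434 = 2 × 7 × 31
70 = 2 × 5 × 7
LCM(434, 70) = 2 × 5 × 7 × 31 = 2170.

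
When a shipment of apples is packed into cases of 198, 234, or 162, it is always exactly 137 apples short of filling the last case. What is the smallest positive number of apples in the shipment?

23029

Being 137 short of a full case of size k means N ≡ −137 (mod k), i.e. N + 137 is a multiple of each size.
198 = 2 × 3^2 × 11
234 = 2 × 3^2 × 13
162 = 2 × 3^4
LCM(198, 234, 162) = 2 × 3^4 × 11 × 13 = 23166.
Smallest positive N is 23166 − 137 = 23029.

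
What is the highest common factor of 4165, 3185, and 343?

4165 = 5 × 7^2 × 17
3185 = 5 × 7^2 × 13
343 = 7^3
gcd(4165, 3185, 343) = 7^2 = 49.

49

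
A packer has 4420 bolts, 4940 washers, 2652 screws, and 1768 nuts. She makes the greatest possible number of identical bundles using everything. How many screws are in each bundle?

51

Number of bundles = gcd(4420, 4940, 2652, 1768).
4420 = 2^2 × 5 × 13 × 17
4940 = 2^2 × 5 × 13 × 19
2652 = 2^2 × 3 × 13 × 17
1768 = 2^3 × 13 × 17
gcd(4420, 4940, 2652, 1768) = 2^2 × 13 = 52.
screws per bundle = 2652 / 52 = 51.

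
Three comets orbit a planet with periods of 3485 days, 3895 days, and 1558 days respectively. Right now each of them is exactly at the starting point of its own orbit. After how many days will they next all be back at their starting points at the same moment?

We need the least common multiple of the intervals.
3485 = 5 × 17 × 41
3895 = 5 × 19 × 41
1558 = 2 × 19 × 41
LCM(3485, 3895, 1558) = 2 × 5 × 17 × 19 × 41 = 132430.

132430 days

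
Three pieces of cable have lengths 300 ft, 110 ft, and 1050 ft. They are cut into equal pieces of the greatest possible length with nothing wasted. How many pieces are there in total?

146

Piece length = gcd(300, 110, 1050).
300 = 2^2 × 3 × 5^2
110 = 2 × 5 × 11
1050 = 2 × 3 × 5^2 × 7
gcd(300, 110, 1050) = 2 × 5 = 10.
Total pieces = 300/10 + 110/10 + 1050/10 = 30 + 11 + 105 = 146.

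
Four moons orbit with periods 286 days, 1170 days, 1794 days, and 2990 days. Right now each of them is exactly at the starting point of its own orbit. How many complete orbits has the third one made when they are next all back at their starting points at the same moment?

165 orbits

They are all back at their starting positions together after one LCM of the periods.
286 = 2 × 11 × 13
1170 = 2 × 3^2 × 5 × 13
1794 = 2 × 3 × 13 × 23
2990 = 2 × 5 × 13 × 23
LCM(286, 1170, 1794, 2990) = 2 × 3^2 × 5 × 11 × 13 × 23 = 296010.
Orbits for period 1794: 296010 / 1794 = 165.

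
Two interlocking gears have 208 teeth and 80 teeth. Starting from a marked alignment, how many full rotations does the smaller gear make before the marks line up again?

13 rotations

All finish a whole number of cycles simultaneously at t = LCM of the periods.
208 = 2^4 × 13
80 = 2^4 × 5
LCM(208, 80) = 2^4 × 5 × 13 = 1040.
Rotations for period 80: 1040 / 80 = 13.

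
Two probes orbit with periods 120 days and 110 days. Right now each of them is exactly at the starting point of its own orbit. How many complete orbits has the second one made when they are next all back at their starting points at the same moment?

All finish a whole number of cycles simultaneously at t = LCM of the periods.
120 = 2^3 × 3 × 5
110 = 2 × 5 × 11
LCM(120, 110) = 2^3 × 3 × 5 × 11 = 1320.
Orbits for period 110: 1320 / 110 = 12.

12 orbits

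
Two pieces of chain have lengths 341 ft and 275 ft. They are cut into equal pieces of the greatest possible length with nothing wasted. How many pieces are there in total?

Piece length = gcd(341, 275).
341 = 11 × 31
275 = 5^2 × 11
gcd(341, 275) = 11.
Total pieces = 341/11 + 275/11 = 31 + 25 = 56.

56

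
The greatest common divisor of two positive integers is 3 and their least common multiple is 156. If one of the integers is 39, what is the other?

12

For two integers, gcd × lcm = product, so the other is (3 × 156) / 39 = 468 / 39 = 12.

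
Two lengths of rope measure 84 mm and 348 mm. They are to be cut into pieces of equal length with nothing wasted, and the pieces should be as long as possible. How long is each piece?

12 mm

The greatest length dividing all of 84 and 348 is their gcd.
84 = 2^2 × 3 × 7
348 = 2^2 × 3 × 29
gcd(84, 348) = 2^2 × 3 = 12.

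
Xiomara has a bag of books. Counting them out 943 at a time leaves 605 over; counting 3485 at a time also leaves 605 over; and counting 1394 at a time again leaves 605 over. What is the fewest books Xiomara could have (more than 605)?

N − 605 must be a common multiple of 943, 3485, and 1394.
943 = 23 × 41
3485 = 5 × 17 × 41
1394 = 2 × 17 × 41
LCM(943, 3485, 1394) = 2 × 5 × 17 × 23 × 41 = 160310.
Smallest N > 605 is LCM + 605 = 160310 + 605 = 160915.

160915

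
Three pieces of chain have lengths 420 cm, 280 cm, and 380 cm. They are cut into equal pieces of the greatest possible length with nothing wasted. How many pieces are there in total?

Piece length = gcd(420, 280, 380).
420 = 2^2 × 3 × 5 × 7
280 = 2^3 × 5 × 7
380 = 2^2 × 5 × 19
gcd(420, 280, 380) = 2^2 × 5 = 20.
Total pieces = 420/20 + 280/20 + 380/20 = 21 + 14 + 19 = 54.

54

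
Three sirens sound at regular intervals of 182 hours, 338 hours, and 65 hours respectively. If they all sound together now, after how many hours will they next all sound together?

We need the least common multiple of the intervals.
182 = 2 × 7 × 13
338 = 2 × 13^2
65 = 5 × 13
LCM(182, 338, 65) = 2 × 5 × 7 × 13^2 = 11830.

11830 hours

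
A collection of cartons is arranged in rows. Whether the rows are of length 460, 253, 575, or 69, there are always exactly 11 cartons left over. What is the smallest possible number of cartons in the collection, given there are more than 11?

N − 11 must be a common multiple of 460, 253, 575, and 69.
460 = 2^2 × 5 × 23
253 = 11 × 23
575 = 5^2 × 23
69 = 3 × 23
LCM(460, 253, 575, 69) = 2^2 × 3 × 5^2 × 11 × 23 = 75900.
Smallest N > 11 is LCM + 11 = 75900 + 11 = 75911.

75911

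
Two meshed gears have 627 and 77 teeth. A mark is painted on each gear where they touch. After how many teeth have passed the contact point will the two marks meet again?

4389 teeth

They coincide at every common multiple of the periods; the first is the LCM.
627 = 3 × 11 × 19
77 = 7 × 11
LCM(627, 77) = 3 × 7 × 11 × 19 = 4389.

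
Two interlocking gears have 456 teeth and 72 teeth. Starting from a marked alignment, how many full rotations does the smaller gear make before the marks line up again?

19 rotations

All finish a whole number of cycles simultaneously at t = LCM of the periods.
456 = 2^3 × 3 × 19
72 = 2^3 × 3^2
LCM(456, 72) = 2^3 × 3^2 × 19 = 1368.
Rotations for period 72: 1368 / 72 = 19.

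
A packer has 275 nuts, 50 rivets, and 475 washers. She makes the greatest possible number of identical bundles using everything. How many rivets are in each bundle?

Number of bundles = gcd(275, 50, 475).
275 = 5^2 × 11
50 = 2 × 5^2
475 = 5^2 × 19
gcd(275, 50, 475) = 5^2 = 25.
rivets per bundle = 50 / 25 = 2.

2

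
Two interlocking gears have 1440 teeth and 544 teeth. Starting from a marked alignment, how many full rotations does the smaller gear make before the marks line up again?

45 rotations

All finish a whole number of cycles simultaneously at t = LCM of the periods.
1440 = 2^5 × 3^2 × 5
544 = 2^5 × 17
LCM(1440, 544) = 2^5 × 3^2 × 5 × 17 = 24480.
Rotations for period 544: 24480 / 544 = 45.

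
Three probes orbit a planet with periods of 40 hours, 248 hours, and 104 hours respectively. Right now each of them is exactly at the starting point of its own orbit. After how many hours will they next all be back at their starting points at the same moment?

They coincide at every common multiple of the periods; the first is the LCM.
40 = 2^3 × 5
248 = 2^3 × 31
104 = 2^3 × 13
LCM(40, 248, 104) = 2^3 × 5 × 13 × 31 = 16120.

16120 hours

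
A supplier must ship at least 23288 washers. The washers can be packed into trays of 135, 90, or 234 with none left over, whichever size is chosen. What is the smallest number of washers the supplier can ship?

24570

The number of washers must be a common multiple of 135, 90, and 234, so a multiple of their LCM.
135 = 3^3 × 5
90 = 2 × 3^2 × 5
234 = 2 × 3^2 × 13
LCM(135, 90, 234) = 2 × 3^3 × 5 × 13 = 3510.
Smallest multiple of 3510 that is ≥ 23288: ⌈23288/3510⌉ × 3510 = 7 × 3510 = 24570.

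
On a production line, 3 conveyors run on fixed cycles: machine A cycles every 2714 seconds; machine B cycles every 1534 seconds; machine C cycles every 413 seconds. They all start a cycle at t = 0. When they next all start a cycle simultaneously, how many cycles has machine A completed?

The first common completion time is the LCM of the periods.
2714 = 2 × 23 × 59
1534 = 2 × 13 × 59
413 = 7 × 59
LCM(2714, 1534, 413) = 2 × 7 × 13 × 23 × 59 = 246974.
Cycles for period 2714: 246974 / 2714 = 91.

91 cycles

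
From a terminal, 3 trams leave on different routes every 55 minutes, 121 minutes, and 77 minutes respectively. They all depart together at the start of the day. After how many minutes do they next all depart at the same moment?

4235 minutes

The first simultaneous occurrence is after LCM of the individual periods.
55 = 5 × 11
121 = 11^2
77 = 7 × 11
LCM(55, 121, 77) = 5 × 7 × 11^2 = 4235.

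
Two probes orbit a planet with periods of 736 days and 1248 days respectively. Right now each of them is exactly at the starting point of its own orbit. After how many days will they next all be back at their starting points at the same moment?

They coincide at every common multiple of the periods; the first is the LCM.
736 = 2^5 × 23
1248 = 2^5 × 3 × 13
LCM(736, 1248) = 2^5 × 3 × 13 × 23 = 28704.

28704 days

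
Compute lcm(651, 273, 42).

651 = 3 × 7 × 31
273 = 3 × 7 × 13
42 = 2 × 3 × 7
LCM(651, 273, 42) = 2 × 3 × 7 × 13 × 31 = 16926.

16926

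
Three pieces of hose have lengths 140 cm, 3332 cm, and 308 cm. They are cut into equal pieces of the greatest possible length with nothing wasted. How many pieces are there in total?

135

Piece length = gcd(140, 3332, 308).
140 = 2^2 × 5 × 7
3332 = 2^2 × 7^2 × 17
308 = 2^2 × 7 × 11
gcd(140, 3332, 308) = 2^2 × 7 = 28.
Total pieces = 140/28 + 3332/28 + 308/28 = 5 + 119 + 11 = 135.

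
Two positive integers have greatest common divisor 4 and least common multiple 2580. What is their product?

For any two positive integers, gcd × lcm = product = 4 × 2580 = 10320.

10320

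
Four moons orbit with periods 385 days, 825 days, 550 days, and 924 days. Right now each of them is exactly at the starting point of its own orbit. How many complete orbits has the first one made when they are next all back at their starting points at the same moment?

60 orbits

All finish a whole number of cycles simultaneously at t = LCM of the periods.
385 = 5 × 7 × 11
825 = 3 × 5^2 × 11
550 = 2 × 5^2 × 11
924 = 2^2 × 3 × 7 × 11
LCM(385, 825, 550, 924) = 2^2 × 3 × 5^2 × 7 × 11 = 23100.
Orbits for period 385: 23100 / 385 = 60.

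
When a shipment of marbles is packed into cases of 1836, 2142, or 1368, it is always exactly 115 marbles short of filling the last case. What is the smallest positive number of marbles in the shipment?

488261

Being 115 short of a full case of size k means N ≡ −115 (mod k), i.e. N + 115 is a multiple of each size.
1836 = 2^2 × 3^3 × 17
2142 = 2 × 3^2 × 7 × 17
1368 = 2^3 × 3^2 × 19
LCM(1836, 2142, 1368) = 2^3 × 3^3 × 7 × 17 × 19 = 488376.
Smallest positive N is 488376 − 115 = 488261.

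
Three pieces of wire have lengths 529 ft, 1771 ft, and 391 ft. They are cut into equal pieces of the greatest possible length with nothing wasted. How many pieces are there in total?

Piece length = gcd(529, 1771, 391).
529 = 23^2
1771 = 7 × 11 × 23
391 = 17 × 23
gcd(529, 1771, 391) = 23.
Total pieces = 529/23 + 1771/23 + 391/23 = 23 + 77 + 17 = 117.

117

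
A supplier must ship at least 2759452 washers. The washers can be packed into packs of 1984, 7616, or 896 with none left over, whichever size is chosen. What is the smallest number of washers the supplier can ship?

The number of washers must be a common multiple of 1984, 7616, and 896, so a multiple of their LCM.
1984 = 2^6 × 31
7616 = 2^6 × 7 × 17
896 = 2^7 × 7
LCM(1984, 7616, 896) = 2^7 × 7 × 17 × 31 = 472192.
Smallest multiple of 472192 that is ≥ 2759452: ⌈2759452/472192⌉ × 472192 = 6 × 472192 = 2833152.

2833152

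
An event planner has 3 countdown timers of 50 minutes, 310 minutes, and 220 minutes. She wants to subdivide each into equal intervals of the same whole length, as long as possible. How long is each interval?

10 minutes

The interval must divide each timer length; the longest such is the gcd.
50 = 2 × 5^2
310 = 2 × 5 × 31
220 = 2^2 × 5 × 11
gcd(50, 310, 220) = 2 × 5 = 10.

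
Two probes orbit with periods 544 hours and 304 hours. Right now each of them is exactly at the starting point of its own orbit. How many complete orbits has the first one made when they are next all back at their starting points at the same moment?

All finish a whole number of cycles simultaneously at t = LCM of the periods.
544 = 2^5 × 17
304 = 2^4 × 19
LCM(544, 304) = 2^5 × 17 × 19 = 10336.
Orbits for period 544: 10336 / 544 = 19.

19 orbits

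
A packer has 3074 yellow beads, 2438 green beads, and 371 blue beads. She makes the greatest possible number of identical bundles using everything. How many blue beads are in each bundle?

7

Number of bundles = gcd(3074, 2438, 371).
3074 = 2 × 29 × 53
2438 = 2 × 23 × 53
371 = 7 × 53
gcd(3074, 2438, 371) = 53.
blue beads per bundle = 371 / 53 = 7.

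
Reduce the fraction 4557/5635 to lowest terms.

4557 = 3 × 7^2 × 31
5635 = 5 × 7^2 × 23
gcd(4557, 5635) = 7^2 = 49.
Divide numerator and denominator by 49: 4557/5635 = 93/115.

93/115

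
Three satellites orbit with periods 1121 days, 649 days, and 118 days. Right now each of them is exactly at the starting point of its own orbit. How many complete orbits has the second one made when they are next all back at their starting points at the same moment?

They are all back at their starting positions together after one LCM of the periods.
1121 = 19 × 59
649 = 11 × 59
118 = 2 × 59
LCM(1121, 649, 118) = 2 × 11 × 19 × 59 = 24662.
Orbits for period 649: 24662 / 649 = 38.

38 orbits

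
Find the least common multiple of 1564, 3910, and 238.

1564 = 2^2 × 17 × 23
3910 = 2 × 5 × 17 × 23
238 = 2 × 7 × 17
LCM(1564, 3910, 238) = 2^2 × 5 × 7 × 17 × 23 = 54740.

54740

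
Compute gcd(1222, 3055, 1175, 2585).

47

1222 = 2 × 13 × 47
3055 = 5 × 13 × 47
1175 = 5^2 × 47
2585 = 5 × 11 × 47
gcd(1222, 3055, 1175, 2585) = 47.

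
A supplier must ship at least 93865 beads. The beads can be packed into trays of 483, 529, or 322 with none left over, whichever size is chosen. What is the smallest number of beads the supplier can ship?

111090

The number of beads must be a common multiple of 483, 529, and 322, so a multiple of their LCM.
483 = 3 × 7 × 23
529 = 23^2
322 = 2 × 7 × 23
LCM(483, 529, 322) = 2 × 3 × 7 × 23^2 = 22218.
Smallest multiple of 22218 that is ≥ 93865: ⌈93865/22218⌉ × 22218 = 5 × 22218 = 111090.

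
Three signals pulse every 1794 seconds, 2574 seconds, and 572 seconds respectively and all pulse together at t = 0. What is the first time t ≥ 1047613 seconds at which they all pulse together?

Joint pulses occur at multiples of LCM(1794, 2574, 572).
1794 = 2 × 3 × 13 × 23
2574 = 2 × 3^2 × 11 × 13
572 = 2^2 × 11 × 13
LCM(1794, 2574, 572) = 2^2 × 3^2 × 11 × 13 × 23 = 118404.
Smallest multiple of 118404 that is ≥ 1047613: ⌈1047613/118404⌉ × 118404 = 9 × 118404 = 1065636.

1065636 seconds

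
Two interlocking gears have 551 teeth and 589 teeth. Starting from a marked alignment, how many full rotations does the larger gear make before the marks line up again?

29 rotations

All finish a whole number of cycles simultaneously at t = LCM of the periods.
551 = 19 × 29
589 = 19 × 31
LCM(551, 589) = 19 × 29 × 31 = 17081.
Rotations for period 589: 17081 / 589 = 29.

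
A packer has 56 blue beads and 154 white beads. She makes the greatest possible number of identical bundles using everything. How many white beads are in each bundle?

Number of bundles = gcd(56, 154).
56 = 2^3 × 7
154 = 2 × 7 × 11
gcd(56, 154) = 2 × 7 = 14.
white beads per bundle = 154 / 14 = 11.

11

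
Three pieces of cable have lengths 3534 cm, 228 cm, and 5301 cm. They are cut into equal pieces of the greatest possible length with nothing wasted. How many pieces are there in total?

159

Piece length = gcd(3534, 228, 5301).
3534 = 2 × 3 × 19 × 31
228 = 2^2 × 3 × 19
5301 = 3^2 × 19 × 31
gcd(3534, 228, 5301) = 3 × 19 = 57.
Total pieces = 3534/57 + 228/57 + 5301/57 = 62 + 4 + 93 = 159.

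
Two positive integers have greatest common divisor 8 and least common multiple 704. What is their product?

For any two positive integers, gcd × lcm = product = 8 × 704 = 5632.

5632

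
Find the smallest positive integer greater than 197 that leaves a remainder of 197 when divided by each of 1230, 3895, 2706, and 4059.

N − 197 must be a common multiple of 1230, 3895, 2706, and 4059.
1230 = 2 × 3 × 5 × 41
3895 = 5 × 19 × 41
2706 = 2 × 3 × 11 × 41
4059 = 3^2 × 11 × 41
LCM(1230, 3895, 2706, 4059) = 2 × 3^2 × 5 × 11 × 19 × 41 = 771210.
Smallest N > 197 is LCM + 197 = 771210 + 197 = 771407.

771407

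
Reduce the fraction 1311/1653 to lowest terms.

23/29

1311 = 3 × 19 × 23
1653 = 3 × 19 × 29
gcd(1311, 1653) = 3 × 19 = 57.
Divide numerator and denominator by 57: 1311/1653 = 23/29.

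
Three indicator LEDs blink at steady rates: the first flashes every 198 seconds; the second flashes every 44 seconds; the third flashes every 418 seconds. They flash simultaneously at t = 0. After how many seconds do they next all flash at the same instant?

They coincide at every common multiple of the periods; the first is the LCM.
198 = 2 × 3^2 × 11
44 = 2^2 × 11
418 = 2 × 11 × 19
LCM(198, 44, 418) = 2^2 × 3^2 × 11 × 19 = 7524.

7524 seconds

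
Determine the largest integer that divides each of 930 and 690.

930 = 2 × 3 × 5 × 31
690 = 2 × 3 × 5 × 23
gcd(930, 690) = 2 × 3 × 5 = 30.

30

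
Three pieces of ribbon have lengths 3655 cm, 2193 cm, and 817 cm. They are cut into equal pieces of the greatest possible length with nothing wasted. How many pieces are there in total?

Piece length = gcd(3655, 2193, 817).
3655 = 5 × 17 × 43
2193 = 3 × 17 × 43
817 = 19 × 43
gcd(3655, 2193, 817) = 43.
Total pieces = 3655/43 + 2193/43 + 817/43 = 85 + 51 + 19 = 155.

155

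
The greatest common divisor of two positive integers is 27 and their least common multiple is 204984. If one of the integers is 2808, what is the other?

For two integers, gcd × lcm = product, so the other is (27 × 204984) / 2808 = 5534568 / 2808 = 1971.

1971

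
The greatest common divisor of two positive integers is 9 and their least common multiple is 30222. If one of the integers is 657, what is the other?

414

For two integers, gcd × lcm = product, so the other is (9 × 30222) / 657 = 271998 / 657 = 414.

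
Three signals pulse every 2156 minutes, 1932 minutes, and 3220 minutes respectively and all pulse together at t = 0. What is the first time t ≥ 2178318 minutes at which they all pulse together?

Joint pulses occur at multiples of LCM(2156, 1932, 3220).
2156 = 2^2 × 7^2 × 11
1932 = 2^2 × 3 × 7 × 23
3220 = 2^2 × 5 × 7 × 23
LCM(2156, 1932, 3220) = 2^2 × 3 × 5 × 7^2 × 11 × 23 = 743820.
Smallest multiple of 743820 that is ≥ 2178318: ⌈2178318/743820⌉ × 743820 = 3 × 743820 = 2231460.

2231460 minutes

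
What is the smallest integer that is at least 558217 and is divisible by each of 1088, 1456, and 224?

594048

The integer must be a common multiple of 1088, 1456, and 224, so a multiple of their LCM.
1088 = 2^6 × 17
1456 = 2^4 × 7 × 13
224 = 2^5 × 7
LCM(1088, 1456, 224) = 2^6 × 7 × 13 × 17 = 99008.
Smallest multiple of 99008 that is ≥ 558217: ⌈558217/99008⌉ × 99008 = 6 × 99008 = 594048.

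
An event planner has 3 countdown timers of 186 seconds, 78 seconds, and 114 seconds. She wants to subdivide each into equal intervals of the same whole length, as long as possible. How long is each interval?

6 seconds

The interval must divide each timer length; the longest such is the gcd.
186 = 2 × 3 × 31
78 = 2 × 3 × 13
114 = 2 × 3 × 19
gcd(186, 78, 114) = 2 × 3 = 6.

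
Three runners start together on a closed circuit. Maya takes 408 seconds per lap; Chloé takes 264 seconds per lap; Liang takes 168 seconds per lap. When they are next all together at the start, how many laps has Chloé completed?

119 laps

All finish a whole number of cycles simultaneously at t = LCM of the periods.
408 = 2^3 × 3 × 17
264 = 2^3 × 3 × 11
168 = 2^3 × 3 × 7
LCM(408, 264, 168) = 2^3 × 3 × 7 × 11 × 17 = 31416.
Laps for period 264: 31416 / 264 = 119.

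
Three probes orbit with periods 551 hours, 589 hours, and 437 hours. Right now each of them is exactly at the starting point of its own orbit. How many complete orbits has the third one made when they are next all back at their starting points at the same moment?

They are all back at their starting positions together after one LCM of the periods.
551 = 19 × 29
589 = 19 × 31
437 = 19 × 23
LCM(551, 589, 437) = 19 × 23 × 29 × 31 = 392863.
Orbits for period 437: 392863 / 437 = 899.

899 orbits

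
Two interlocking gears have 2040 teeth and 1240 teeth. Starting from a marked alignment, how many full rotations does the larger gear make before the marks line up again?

31 rotations

All finish a whole number of cycles simultaneously at t = LCM of the periods.
2040 = 2^3 × 3 × 5 × 17
1240 = 2^3 × 5 × 31
LCM(2040, 1240) = 2^3 × 3 × 5 × 17 × 31 = 63240.
Rotations for period 2040: 63240 / 2040 = 31.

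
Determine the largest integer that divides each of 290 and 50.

10

290 = 2 × 5 × 29
50 = 2 × 5^2
gcd(290, 50) = 2 × 5 = 10.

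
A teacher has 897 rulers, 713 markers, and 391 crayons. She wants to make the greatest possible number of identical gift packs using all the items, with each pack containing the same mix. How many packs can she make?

The pack count must divide each quantity, so the greatest is gcd(897, 713, 391).
897 = 3 × 13 × 23
713 = 23 × 31
391 = 17 × 23
gcd(897, 713, 391) = 23.

23 packs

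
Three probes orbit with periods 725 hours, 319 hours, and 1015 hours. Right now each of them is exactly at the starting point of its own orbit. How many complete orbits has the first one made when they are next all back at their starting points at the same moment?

77 orbits

All finish a whole number of cycles simultaneously at t = LCM of the periods.
725 = 5^2 × 29
319 = 11 × 29
1015 = 5 × 7 × 29
LCM(725, 319, 1015) = 5^2 × 7 × 11 × 29 = 55825.
Orbits for period 725: 55825 / 725 = 77.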